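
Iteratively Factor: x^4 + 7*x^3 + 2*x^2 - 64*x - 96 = (x + 4)*(x^3 + 3*x^2 - 10*x - 24) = (x + 4)^2*(x^2 - x - 6) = (x - 3)*(x + 4)^2*(x + 2)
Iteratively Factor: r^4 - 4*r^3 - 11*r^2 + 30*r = (r + 3)*(r^3 - 7*r^2 + 10*r) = r*(r + 3)*(r^2 - 7*r + 10) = r*(r - 5)*(r + 3)*(r - 2)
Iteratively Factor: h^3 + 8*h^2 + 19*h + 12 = (h + 4)*(h^2 + 4*h + 3) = (h + 3)*(h + 4)*(h + 1)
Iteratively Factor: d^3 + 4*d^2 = (d + 4)*(d^2) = d*(d + 4)*(d)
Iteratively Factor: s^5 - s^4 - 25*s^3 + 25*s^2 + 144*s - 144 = (s + 4)*(s^4 - 5*s^3 - 5*s^2 + 45*s - 36) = (s - 4)*(s + 4)*(s^3 - s^2 - 9*s + 9) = (s - 4)*(s - 3)*(s + 4)*(s^2 + 2*s - 3) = (s - 4)*(s - 3)*(s + 3)*(s + 4)*(s - 1)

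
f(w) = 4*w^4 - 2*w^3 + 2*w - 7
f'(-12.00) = -28510.00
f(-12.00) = 86369.00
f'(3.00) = 380.00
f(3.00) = 269.00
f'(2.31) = 167.21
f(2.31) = 86.86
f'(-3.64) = -849.15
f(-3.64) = 784.38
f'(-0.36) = 0.48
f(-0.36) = -7.56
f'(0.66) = 3.99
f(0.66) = -5.50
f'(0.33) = 1.92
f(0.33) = -6.36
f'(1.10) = 16.04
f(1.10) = -1.61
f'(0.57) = 3.01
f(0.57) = -5.81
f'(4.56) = 1394.34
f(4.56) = 1541.98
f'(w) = 16*w^3 - 6*w^2 + 2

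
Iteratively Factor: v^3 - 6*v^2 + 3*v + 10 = (v + 1)*(v^2 - 7*v + 10) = (v - 5)*(v + 1)*(v - 2)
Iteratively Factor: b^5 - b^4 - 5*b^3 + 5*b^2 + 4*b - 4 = (b - 2)*(b^4 + b^3 - 3*b^2 - b + 2) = (b - 2)*(b + 1)*(b^3 - 3*b + 2) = (b - 2)*(b + 1)*(b + 2)*(b^2 - 2*b + 1) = (b - 2)*(b - 1)*(b + 1)*(b + 2)*(b - 1)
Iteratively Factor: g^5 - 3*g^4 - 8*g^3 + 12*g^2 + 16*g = (g + 2)*(g^4 - 5*g^3 + 2*g^2 + 8*g) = (g + 1)*(g + 2)*(g^3 - 6*g^2 + 8*g) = (g - 2)*(g + 1)*(g + 2)*(g^2 - 4*g) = (g - 4)*(g - 2)*(g + 1)*(g + 2)*(g)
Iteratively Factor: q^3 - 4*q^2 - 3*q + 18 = (q + 2)*(q^2 - 6*q + 9) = (q - 3)*(q + 2)*(q - 3)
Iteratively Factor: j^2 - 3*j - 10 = (j - 5)*(j + 2)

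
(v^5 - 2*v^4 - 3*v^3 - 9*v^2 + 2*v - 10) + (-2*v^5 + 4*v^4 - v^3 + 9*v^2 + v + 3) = -v^5 + 2*v^4 - 4*v^3 + 3*v - 7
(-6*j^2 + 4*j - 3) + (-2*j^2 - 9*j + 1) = -8*j^2 - 5*j - 2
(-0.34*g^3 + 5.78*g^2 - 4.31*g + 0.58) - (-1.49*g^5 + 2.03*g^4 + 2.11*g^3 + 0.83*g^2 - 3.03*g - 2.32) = 1.49*g^5 - 2.03*g^4 - 2.45*g^3 + 4.95*g^2 - 1.28*g + 2.9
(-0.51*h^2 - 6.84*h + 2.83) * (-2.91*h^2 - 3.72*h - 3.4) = 1.4841*h^4 + 21.8016*h^3 + 18.9435*h^2 + 12.7284*h - 9.622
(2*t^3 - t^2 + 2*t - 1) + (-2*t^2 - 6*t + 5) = 2*t^3 - 3*t^2 - 4*t + 4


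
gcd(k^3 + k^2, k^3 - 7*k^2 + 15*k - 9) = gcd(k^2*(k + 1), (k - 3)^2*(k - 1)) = 1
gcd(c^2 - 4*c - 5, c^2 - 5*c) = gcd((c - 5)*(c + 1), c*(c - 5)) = c - 5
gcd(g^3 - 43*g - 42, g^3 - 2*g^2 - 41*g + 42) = g^2 - g - 42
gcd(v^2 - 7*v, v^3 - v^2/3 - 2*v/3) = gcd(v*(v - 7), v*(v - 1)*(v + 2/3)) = v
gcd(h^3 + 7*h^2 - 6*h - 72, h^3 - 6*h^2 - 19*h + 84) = h^2 + h - 12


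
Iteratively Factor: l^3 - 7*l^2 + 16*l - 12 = (l - 3)*(l^2 - 4*l + 4) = (l - 3)*(l - 2)*(l - 2)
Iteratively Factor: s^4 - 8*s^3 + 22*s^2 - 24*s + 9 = (s - 3)*(s^3 - 5*s^2 + 7*s - 3) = (s - 3)*(s - 1)*(s^2 - 4*s + 3) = (s - 3)^2*(s - 1)*(s - 1)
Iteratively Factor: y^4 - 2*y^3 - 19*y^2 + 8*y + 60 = (y + 3)*(y^3 - 5*y^2 - 4*y + 20) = (y - 5)*(y + 3)*(y^2 - 4) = (y - 5)*(y + 2)*(y + 3)*(y - 2)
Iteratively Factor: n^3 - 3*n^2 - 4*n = (n)*(n^2 - 3*n - 4) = n*(n - 4)*(n + 1)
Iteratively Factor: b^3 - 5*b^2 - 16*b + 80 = (b - 5)*(b^2 - 16) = (b - 5)*(b - 4)*(b + 4)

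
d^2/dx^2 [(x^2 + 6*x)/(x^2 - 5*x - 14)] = 2*(11*x^3 + 42*x^2 + 252*x - 224)/(x^6 - 15*x^5 + 33*x^4 + 295*x^3 - 462*x^2 - 2940*x - 2744)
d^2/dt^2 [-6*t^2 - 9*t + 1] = -12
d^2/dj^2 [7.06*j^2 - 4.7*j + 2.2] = 14.1200000000000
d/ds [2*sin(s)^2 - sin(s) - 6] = (4*sin(s) - 1)*cos(s)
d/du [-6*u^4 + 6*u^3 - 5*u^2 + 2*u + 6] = -24*u^3 + 18*u^2 - 10*u + 2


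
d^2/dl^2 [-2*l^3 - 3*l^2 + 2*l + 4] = -12*l - 6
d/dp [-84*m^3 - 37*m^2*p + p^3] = -37*m^2 + 3*p^2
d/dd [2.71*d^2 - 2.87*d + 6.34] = 5.42*d - 2.87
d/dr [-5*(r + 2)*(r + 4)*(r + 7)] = -15*r^2 - 130*r - 250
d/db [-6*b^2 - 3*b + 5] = -12*b - 3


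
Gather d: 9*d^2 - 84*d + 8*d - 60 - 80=9*d^2 - 76*d - 140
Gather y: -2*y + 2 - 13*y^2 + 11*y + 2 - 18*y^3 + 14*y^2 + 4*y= -18*y^3 + y^2 + 13*y + 4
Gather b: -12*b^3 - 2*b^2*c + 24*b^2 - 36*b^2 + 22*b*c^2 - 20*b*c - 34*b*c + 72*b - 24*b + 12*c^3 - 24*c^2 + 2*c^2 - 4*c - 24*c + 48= -12*b^3 + b^2*(-2*c - 12) + b*(22*c^2 - 54*c + 48) + 12*c^3 - 22*c^2 - 28*c + 48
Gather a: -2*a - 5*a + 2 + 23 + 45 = 70 - 7*a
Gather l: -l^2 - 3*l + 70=-l^2 - 3*l + 70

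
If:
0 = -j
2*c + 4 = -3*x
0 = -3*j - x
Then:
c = -2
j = 0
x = 0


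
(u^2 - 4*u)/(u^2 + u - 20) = u/(u + 5)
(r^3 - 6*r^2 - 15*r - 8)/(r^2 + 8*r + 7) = (r^2 - 7*r - 8)/(r + 7)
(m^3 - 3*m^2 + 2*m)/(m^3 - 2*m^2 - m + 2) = m/(m + 1)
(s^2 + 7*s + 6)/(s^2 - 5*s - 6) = (s + 6)/(s - 6)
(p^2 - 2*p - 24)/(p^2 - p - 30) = (p + 4)/(p + 5)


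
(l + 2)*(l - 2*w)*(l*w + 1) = l^3*w - 2*l^2*w^2 + 2*l^2*w + l^2 - 4*l*w^2 - 2*l*w + 2*l - 4*w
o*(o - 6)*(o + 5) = o^3 - o^2 - 30*o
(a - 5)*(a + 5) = a^2 - 25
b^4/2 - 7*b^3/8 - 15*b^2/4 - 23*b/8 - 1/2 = (b/2 + 1/2)*(b - 4)*(b + 1/4)*(b + 1)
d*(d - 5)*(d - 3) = d^3 - 8*d^2 + 15*d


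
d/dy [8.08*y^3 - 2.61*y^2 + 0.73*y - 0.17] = 24.24*y^2 - 5.22*y + 0.73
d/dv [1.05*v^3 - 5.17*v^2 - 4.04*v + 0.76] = 3.15*v^2 - 10.34*v - 4.04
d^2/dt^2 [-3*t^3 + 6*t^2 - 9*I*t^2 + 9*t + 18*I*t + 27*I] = -18*t + 12 - 18*I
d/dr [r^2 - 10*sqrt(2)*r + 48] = 2*r - 10*sqrt(2)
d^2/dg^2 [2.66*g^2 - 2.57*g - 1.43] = 5.32000000000000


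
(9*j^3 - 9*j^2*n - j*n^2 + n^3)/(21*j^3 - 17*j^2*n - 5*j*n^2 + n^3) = (3*j - n)/(7*j - n)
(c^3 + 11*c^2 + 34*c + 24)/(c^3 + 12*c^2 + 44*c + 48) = (c + 1)/(c + 2)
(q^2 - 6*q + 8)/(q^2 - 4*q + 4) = (q - 4)/(q - 2)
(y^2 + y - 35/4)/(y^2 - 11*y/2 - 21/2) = (-4*y^2 - 4*y + 35)/(2*(-2*y^2 + 11*y + 21))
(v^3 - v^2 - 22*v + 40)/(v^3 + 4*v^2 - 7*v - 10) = (v - 4)/(v + 1)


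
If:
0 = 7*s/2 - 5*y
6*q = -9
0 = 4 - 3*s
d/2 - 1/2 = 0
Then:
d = 1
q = -3/2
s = 4/3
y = 14/15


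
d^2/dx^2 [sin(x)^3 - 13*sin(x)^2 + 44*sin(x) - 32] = -9*sin(x)^3 + 52*sin(x)^2 - 38*sin(x) - 26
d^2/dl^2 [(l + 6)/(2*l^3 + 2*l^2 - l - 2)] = 2*((l + 6)*(6*l^2 + 4*l - 1)^2 + (-6*l^2 - 4*l - 2*(l + 6)*(3*l + 1) + 1)*(2*l^3 + 2*l^2 - l - 2))/(2*l^3 + 2*l^2 - l - 2)^3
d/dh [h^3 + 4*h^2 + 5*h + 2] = 3*h^2 + 8*h + 5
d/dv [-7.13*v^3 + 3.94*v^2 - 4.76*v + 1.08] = -21.39*v^2 + 7.88*v - 4.76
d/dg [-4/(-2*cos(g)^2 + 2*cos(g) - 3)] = 8*(-sin(g) + sin(2*g))/(2*cos(g) - cos(2*g) - 4)^2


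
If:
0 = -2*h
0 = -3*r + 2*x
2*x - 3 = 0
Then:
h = 0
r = 1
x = 3/2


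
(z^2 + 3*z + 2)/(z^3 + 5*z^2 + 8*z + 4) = 1/(z + 2)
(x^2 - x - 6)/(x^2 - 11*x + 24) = (x + 2)/(x - 8)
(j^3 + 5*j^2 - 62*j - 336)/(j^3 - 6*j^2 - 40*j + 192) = (j + 7)/(j - 4)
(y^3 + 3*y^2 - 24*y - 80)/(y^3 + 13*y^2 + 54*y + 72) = (y^2 - y - 20)/(y^2 + 9*y + 18)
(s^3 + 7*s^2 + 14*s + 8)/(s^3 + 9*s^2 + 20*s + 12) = (s + 4)/(s + 6)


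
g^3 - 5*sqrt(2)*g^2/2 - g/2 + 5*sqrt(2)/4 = (g - 5*sqrt(2)/2)*(g - sqrt(2)/2)*(g + sqrt(2)/2)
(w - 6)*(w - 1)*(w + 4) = w^3 - 3*w^2 - 22*w + 24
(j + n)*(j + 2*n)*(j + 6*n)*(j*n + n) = j^4*n + 9*j^3*n^2 + j^3*n + 20*j^2*n^3 + 9*j^2*n^2 + 12*j*n^4 + 20*j*n^3 + 12*n^4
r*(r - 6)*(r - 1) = r^3 - 7*r^2 + 6*r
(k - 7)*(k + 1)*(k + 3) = k^3 - 3*k^2 - 25*k - 21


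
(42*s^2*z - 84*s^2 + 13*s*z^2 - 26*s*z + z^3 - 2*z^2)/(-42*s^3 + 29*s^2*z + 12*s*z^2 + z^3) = (z - 2)/(-s + z)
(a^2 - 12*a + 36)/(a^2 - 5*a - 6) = (a - 6)/(a + 1)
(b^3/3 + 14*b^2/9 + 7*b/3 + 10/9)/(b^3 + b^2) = (3*b^2 + 11*b + 10)/(9*b^2)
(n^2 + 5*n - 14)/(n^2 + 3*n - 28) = (n - 2)/(n - 4)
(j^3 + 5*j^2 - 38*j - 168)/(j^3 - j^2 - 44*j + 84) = (j + 4)/(j - 2)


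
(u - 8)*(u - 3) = u^2 - 11*u + 24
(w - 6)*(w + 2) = w^2 - 4*w - 12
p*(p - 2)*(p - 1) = p^3 - 3*p^2 + 2*p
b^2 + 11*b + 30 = (b + 5)*(b + 6)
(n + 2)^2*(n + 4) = n^3 + 8*n^2 + 20*n + 16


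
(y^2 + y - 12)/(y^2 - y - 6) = (y + 4)/(y + 2)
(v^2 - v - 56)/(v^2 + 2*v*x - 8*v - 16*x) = (v + 7)/(v + 2*x)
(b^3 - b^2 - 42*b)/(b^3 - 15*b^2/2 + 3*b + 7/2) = 2*b*(b + 6)/(2*b^2 - b - 1)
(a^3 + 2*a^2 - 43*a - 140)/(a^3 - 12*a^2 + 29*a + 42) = (a^2 + 9*a + 20)/(a^2 - 5*a - 6)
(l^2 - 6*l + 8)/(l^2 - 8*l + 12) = (l - 4)/(l - 6)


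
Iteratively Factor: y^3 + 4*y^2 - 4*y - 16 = (y + 4)*(y^2 - 4) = (y + 2)*(y + 4)*(y - 2)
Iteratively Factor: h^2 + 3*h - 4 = (h + 4)*(h - 1)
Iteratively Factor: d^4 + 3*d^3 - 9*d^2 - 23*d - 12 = (d + 1)*(d^3 + 2*d^2 - 11*d - 12) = (d + 1)*(d + 4)*(d^2 - 2*d - 3) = (d - 3)*(d + 1)*(d + 4)*(d + 1)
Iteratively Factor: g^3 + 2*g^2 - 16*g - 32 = (g + 4)*(g^2 - 2*g - 8) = (g + 2)*(g + 4)*(g - 4)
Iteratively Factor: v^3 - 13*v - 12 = (v + 3)*(v^2 - 3*v - 4) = (v - 4)*(v + 3)*(v + 1)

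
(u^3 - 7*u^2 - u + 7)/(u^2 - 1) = u - 7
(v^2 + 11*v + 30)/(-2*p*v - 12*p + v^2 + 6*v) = (-v - 5)/(2*p - v)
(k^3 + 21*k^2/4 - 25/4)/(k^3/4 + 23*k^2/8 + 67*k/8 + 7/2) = 2*(4*k^3 + 21*k^2 - 25)/(2*k^3 + 23*k^2 + 67*k + 28)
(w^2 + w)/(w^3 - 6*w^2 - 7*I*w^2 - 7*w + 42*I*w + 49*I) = w/(w^2 - 7*w*(1 + I) + 49*I)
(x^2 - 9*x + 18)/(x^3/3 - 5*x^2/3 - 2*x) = 3*(x - 3)/(x*(x + 1))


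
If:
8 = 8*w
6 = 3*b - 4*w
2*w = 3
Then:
No Solution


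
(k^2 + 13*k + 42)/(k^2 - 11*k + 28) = (k^2 + 13*k + 42)/(k^2 - 11*k + 28)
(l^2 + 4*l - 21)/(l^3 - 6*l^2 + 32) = (l^2 + 4*l - 21)/(l^3 - 6*l^2 + 32)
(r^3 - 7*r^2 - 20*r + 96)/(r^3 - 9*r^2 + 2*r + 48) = (r + 4)/(r + 2)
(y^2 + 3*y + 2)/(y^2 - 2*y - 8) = (y + 1)/(y - 4)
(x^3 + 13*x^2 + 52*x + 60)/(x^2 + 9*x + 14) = (x^2 + 11*x + 30)/(x + 7)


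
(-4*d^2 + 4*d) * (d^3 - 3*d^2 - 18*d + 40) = -4*d^5 + 16*d^4 + 60*d^3 - 232*d^2 + 160*d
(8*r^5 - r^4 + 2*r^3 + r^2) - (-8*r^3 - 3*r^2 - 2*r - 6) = 8*r^5 - r^4 + 10*r^3 + 4*r^2 + 2*r + 6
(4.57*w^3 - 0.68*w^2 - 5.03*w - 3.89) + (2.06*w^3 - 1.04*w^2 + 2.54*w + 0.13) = 6.63*w^3 - 1.72*w^2 - 2.49*w - 3.76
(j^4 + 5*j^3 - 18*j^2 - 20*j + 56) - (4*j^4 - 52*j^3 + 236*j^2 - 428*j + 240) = -3*j^4 + 57*j^3 - 254*j^2 + 408*j - 184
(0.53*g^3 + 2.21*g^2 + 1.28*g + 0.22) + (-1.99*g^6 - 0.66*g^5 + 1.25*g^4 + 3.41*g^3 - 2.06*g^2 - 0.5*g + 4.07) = -1.99*g^6 - 0.66*g^5 + 1.25*g^4 + 3.94*g^3 + 0.15*g^2 + 0.78*g + 4.29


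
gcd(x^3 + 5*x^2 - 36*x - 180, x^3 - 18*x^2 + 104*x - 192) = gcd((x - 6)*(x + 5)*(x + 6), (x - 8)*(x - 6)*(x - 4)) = x - 6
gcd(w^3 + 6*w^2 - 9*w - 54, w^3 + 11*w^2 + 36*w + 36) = w^2 + 9*w + 18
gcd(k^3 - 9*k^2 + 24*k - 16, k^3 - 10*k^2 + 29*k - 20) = k^2 - 5*k + 4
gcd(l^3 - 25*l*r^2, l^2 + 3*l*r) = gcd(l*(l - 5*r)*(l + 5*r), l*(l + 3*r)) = l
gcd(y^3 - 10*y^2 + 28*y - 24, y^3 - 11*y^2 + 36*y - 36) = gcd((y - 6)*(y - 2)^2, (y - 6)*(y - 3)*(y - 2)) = y^2 - 8*y + 12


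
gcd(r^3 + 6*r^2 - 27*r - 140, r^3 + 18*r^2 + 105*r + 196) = r^2 + 11*r + 28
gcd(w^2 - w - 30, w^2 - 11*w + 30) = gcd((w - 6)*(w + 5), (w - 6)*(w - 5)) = w - 6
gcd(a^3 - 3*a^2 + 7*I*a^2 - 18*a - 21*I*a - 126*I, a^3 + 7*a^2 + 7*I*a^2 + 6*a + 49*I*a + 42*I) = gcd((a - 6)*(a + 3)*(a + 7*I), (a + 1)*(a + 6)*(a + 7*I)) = a + 7*I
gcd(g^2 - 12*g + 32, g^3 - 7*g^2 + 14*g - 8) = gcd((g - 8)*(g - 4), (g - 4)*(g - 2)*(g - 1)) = g - 4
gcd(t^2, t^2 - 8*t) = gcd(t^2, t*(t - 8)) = t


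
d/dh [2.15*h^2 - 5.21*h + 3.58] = 4.3*h - 5.21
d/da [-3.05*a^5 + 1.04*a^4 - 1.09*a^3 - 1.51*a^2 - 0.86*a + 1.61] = -15.25*a^4 + 4.16*a^3 - 3.27*a^2 - 3.02*a - 0.86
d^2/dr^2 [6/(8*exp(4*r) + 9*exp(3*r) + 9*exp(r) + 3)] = 6*(2*(32*exp(3*r) + 27*exp(2*r) + 9)^2*exp(r) - (128*exp(3*r) + 81*exp(2*r) + 9)*(8*exp(4*r) + 9*exp(3*r) + 9*exp(r) + 3))*exp(r)/(8*exp(4*r) + 9*exp(3*r) + 9*exp(r) + 3)^3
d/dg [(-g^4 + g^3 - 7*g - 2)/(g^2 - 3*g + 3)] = (-2*g^5 + 10*g^4 - 18*g^3 + 16*g^2 + 4*g - 27)/(g^4 - 6*g^3 + 15*g^2 - 18*g + 9)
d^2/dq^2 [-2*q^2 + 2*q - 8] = -4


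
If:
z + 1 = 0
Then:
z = -1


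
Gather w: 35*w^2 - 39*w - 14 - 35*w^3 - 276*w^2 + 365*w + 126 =-35*w^3 - 241*w^2 + 326*w + 112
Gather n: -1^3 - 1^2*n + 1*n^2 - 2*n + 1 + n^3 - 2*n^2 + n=n^3 - n^2 - 2*n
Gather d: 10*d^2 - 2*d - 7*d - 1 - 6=10*d^2 - 9*d - 7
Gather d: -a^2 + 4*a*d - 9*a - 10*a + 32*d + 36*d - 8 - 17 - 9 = -a^2 - 19*a + d*(4*a + 68) - 34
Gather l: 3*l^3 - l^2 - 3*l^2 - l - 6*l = 3*l^3 - 4*l^2 - 7*l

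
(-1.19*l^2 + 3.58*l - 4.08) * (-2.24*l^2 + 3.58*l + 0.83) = 2.6656*l^4 - 12.2794*l^3 + 20.9679*l^2 - 11.635*l - 3.3864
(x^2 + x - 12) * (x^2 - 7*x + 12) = x^4 - 6*x^3 - 7*x^2 + 96*x - 144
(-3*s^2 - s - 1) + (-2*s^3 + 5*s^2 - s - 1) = -2*s^3 + 2*s^2 - 2*s - 2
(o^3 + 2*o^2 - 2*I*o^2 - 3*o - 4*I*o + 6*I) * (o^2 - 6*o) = o^5 - 4*o^4 - 2*I*o^4 - 15*o^3 + 8*I*o^3 + 18*o^2 + 30*I*o^2 - 36*I*o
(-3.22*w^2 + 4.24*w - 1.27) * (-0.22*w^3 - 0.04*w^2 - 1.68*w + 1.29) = 0.7084*w^5 - 0.804*w^4 + 5.5194*w^3 - 11.2262*w^2 + 7.6032*w - 1.6383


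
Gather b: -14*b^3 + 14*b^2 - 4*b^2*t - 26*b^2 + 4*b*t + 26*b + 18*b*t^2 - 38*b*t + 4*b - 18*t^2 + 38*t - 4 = -14*b^3 + b^2*(-4*t - 12) + b*(18*t^2 - 34*t + 30) - 18*t^2 + 38*t - 4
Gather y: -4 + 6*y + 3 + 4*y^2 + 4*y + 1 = 4*y^2 + 10*y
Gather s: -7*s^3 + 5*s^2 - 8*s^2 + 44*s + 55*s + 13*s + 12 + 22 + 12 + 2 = -7*s^3 - 3*s^2 + 112*s + 48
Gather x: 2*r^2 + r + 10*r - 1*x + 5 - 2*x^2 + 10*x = 2*r^2 + 11*r - 2*x^2 + 9*x + 5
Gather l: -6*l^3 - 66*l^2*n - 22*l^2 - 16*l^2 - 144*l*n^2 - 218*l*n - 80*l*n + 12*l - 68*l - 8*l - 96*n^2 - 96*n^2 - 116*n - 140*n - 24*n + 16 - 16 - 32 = -6*l^3 + l^2*(-66*n - 38) + l*(-144*n^2 - 298*n - 64) - 192*n^2 - 280*n - 32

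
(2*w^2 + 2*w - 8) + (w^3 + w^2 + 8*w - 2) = w^3 + 3*w^2 + 10*w - 10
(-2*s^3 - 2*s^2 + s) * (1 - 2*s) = 4*s^4 + 2*s^3 - 4*s^2 + s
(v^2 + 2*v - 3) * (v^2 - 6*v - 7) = v^4 - 4*v^3 - 22*v^2 + 4*v + 21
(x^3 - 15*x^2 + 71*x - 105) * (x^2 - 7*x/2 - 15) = x^5 - 37*x^4/2 + 217*x^3/2 - 257*x^2/2 - 1395*x/2 + 1575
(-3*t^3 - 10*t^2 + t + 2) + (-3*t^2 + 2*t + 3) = -3*t^3 - 13*t^2 + 3*t + 5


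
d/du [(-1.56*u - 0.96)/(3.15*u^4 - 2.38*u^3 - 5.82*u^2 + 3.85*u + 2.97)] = (14.742*u^4 + 4.6704*u^3 - 15.9336*u^2 - 11.1744*u - 0.937200000000001)/(9.9225*u^8 - 14.994*u^7 - 31.0016*u^6 + 51.9582*u^5 + 34.2574*u^4 - 58.9512*u^3 - 19.7483*u^2 + 22.869*u + 8.8209)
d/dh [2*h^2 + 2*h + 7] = 4*h + 2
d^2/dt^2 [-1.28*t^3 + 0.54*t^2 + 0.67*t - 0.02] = 1.08 - 7.68*t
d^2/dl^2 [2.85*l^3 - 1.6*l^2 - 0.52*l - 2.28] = 17.1*l - 3.2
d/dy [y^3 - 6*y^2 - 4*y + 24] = 3*y^2 - 12*y - 4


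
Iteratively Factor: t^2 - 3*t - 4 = (t - 4)*(t + 1)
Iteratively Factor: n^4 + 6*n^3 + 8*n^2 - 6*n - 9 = (n + 3)*(n^3 + 3*n^2 - n - 3) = (n - 1)*(n + 3)*(n^2 + 4*n + 3) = (n - 1)*(n + 1)*(n + 3)*(n + 3)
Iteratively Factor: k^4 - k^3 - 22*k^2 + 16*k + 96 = (k + 4)*(k^3 - 5*k^2 - 2*k + 24) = (k - 3)*(k + 4)*(k^2 - 2*k - 8) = (k - 4)*(k - 3)*(k + 4)*(k + 2)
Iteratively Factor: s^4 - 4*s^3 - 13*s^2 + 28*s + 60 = (s - 3)*(s^3 - s^2 - 16*s - 20) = (s - 3)*(s + 2)*(s^2 - 3*s - 10) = (s - 5)*(s - 3)*(s + 2)*(s + 2)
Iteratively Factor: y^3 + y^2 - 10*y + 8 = (y + 4)*(y^2 - 3*y + 2) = (y - 2)*(y + 4)*(y - 1)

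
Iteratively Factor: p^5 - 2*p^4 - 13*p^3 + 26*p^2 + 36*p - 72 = (p - 2)*(p^4 - 13*p^2 + 36) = (p - 2)*(p + 3)*(p^3 - 3*p^2 - 4*p + 12) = (p - 2)*(p + 2)*(p + 3)*(p^2 - 5*p + 6) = (p - 3)*(p - 2)*(p + 2)*(p + 3)*(p - 2)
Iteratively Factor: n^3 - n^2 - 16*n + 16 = (n - 4)*(n^2 + 3*n - 4) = (n - 4)*(n + 4)*(n - 1)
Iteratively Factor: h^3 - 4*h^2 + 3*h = (h - 3)*(h^2 - h) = h*(h - 3)*(h - 1)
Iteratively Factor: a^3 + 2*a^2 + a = (a + 1)*(a^2 + a) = a*(a + 1)*(a + 1)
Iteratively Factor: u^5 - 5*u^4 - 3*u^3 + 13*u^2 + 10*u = (u)*(u^4 - 5*u^3 - 3*u^2 + 13*u + 10) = u*(u - 2)*(u^3 - 3*u^2 - 9*u - 5) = u*(u - 2)*(u + 1)*(u^2 - 4*u - 5) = u*(u - 2)*(u + 1)^2*(u - 5)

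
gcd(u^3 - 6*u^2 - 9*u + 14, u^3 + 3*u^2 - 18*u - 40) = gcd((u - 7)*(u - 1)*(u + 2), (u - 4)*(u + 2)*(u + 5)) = u + 2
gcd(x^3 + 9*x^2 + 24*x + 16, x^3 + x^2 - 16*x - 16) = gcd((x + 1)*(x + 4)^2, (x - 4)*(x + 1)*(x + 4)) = x^2 + 5*x + 4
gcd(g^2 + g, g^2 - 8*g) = g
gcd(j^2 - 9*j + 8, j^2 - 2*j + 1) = j - 1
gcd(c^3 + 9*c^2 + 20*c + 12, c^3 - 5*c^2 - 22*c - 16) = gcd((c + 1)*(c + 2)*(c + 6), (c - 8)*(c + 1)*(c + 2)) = c^2 + 3*c + 2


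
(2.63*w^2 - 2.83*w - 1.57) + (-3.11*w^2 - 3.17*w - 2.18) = -0.48*w^2 - 6.0*w - 3.75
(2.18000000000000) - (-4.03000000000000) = 6.21000000000000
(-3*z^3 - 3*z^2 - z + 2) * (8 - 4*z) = 12*z^4 - 12*z^3 - 20*z^2 - 16*z + 16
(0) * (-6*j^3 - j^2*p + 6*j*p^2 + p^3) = 0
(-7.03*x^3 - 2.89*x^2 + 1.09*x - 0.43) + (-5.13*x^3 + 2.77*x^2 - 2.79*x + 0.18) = -12.16*x^3 - 0.12*x^2 - 1.7*x - 0.25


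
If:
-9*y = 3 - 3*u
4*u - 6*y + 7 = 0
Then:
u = -9/2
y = -11/6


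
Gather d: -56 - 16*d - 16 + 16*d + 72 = 0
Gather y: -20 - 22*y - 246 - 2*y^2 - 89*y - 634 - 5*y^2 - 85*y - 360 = -7*y^2 - 196*y - 1260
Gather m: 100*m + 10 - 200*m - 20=-100*m - 10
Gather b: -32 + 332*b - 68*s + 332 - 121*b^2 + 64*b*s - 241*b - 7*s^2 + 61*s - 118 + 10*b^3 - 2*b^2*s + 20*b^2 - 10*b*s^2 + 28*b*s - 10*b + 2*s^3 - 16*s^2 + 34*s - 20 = 10*b^3 + b^2*(-2*s - 101) + b*(-10*s^2 + 92*s + 81) + 2*s^3 - 23*s^2 + 27*s + 162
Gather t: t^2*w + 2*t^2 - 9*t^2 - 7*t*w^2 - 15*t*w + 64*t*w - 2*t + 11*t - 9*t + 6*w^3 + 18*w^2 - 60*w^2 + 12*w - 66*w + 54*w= t^2*(w - 7) + t*(-7*w^2 + 49*w) + 6*w^3 - 42*w^2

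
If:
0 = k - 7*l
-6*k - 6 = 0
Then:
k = -1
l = -1/7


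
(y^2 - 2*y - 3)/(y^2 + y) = (y - 3)/y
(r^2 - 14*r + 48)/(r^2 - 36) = (r - 8)/(r + 6)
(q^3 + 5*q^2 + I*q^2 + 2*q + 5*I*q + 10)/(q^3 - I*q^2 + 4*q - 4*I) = (q + 5)/(q - 2*I)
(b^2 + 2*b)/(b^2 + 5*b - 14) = b*(b + 2)/(b^2 + 5*b - 14)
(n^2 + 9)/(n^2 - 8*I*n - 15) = (n + 3*I)/(n - 5*I)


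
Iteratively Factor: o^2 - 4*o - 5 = (o + 1)*(o - 5)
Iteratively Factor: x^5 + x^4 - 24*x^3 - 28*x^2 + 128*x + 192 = (x + 2)*(x^4 - x^3 - 22*x^2 + 16*x + 96) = (x - 3)*(x + 2)*(x^3 + 2*x^2 - 16*x - 32) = (x - 3)*(x + 2)^2*(x^2 - 16) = (x - 4)*(x - 3)*(x + 2)^2*(x + 4)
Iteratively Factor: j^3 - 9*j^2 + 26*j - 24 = (j - 4)*(j^2 - 5*j + 6) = (j - 4)*(j - 2)*(j - 3)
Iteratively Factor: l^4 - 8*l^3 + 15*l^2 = (l)*(l^3 - 8*l^2 + 15*l) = l*(l - 5)*(l^2 - 3*l) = l*(l - 5)*(l - 3)*(l)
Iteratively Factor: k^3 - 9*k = (k + 3)*(k^2 - 3*k) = (k - 3)*(k + 3)*(k)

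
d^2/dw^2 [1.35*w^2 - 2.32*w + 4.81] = 2.70000000000000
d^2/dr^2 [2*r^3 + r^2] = 12*r + 2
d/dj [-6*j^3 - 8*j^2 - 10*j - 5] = -18*j^2 - 16*j - 10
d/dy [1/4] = 0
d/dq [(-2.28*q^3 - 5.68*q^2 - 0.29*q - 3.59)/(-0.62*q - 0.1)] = (2.8272*q^3 + 4.2056*q^2 + 1.136*q - 2.1968)/(0.3844*q^2 + 0.124*q + 0.01)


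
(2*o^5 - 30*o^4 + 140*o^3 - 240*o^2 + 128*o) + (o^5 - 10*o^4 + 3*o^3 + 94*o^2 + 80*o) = 3*o^5 - 40*o^4 + 143*o^3 - 146*o^2 + 208*o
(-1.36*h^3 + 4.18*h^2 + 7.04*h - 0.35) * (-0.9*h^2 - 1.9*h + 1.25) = 1.224*h^5 - 1.178*h^4 - 15.978*h^3 - 7.836*h^2 + 9.465*h - 0.4375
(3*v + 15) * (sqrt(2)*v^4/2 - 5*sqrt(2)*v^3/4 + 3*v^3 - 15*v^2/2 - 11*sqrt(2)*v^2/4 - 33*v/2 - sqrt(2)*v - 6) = 3*sqrt(2)*v^5/2 + 15*sqrt(2)*v^4/4 + 9*v^4 - 27*sqrt(2)*v^3 + 45*v^3/2 - 162*v^2 - 177*sqrt(2)*v^2/4 - 531*v/2 - 15*sqrt(2)*v - 90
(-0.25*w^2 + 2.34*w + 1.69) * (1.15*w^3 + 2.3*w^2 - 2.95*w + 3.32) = -0.2875*w^5 + 2.116*w^4 + 8.063*w^3 - 3.846*w^2 + 2.7833*w + 5.6108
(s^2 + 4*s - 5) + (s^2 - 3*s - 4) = 2*s^2 + s - 9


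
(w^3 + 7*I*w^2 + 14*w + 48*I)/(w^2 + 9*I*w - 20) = (w^3 + 7*I*w^2 + 14*w + 48*I)/(w^2 + 9*I*w - 20)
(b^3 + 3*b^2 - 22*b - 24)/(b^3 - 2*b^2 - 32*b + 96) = (b + 1)/(b - 4)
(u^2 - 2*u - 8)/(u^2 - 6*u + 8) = (u + 2)/(u - 2)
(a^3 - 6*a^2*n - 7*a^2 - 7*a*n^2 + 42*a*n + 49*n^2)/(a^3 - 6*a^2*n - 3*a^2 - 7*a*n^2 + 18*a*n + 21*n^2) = (a - 7)/(a - 3)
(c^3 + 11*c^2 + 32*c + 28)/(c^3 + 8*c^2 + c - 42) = (c^2 + 4*c + 4)/(c^2 + c - 6)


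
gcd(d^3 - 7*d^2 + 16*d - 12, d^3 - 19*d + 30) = d^2 - 5*d + 6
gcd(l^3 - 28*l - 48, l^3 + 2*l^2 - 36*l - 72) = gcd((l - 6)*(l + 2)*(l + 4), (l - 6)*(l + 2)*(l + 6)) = l^2 - 4*l - 12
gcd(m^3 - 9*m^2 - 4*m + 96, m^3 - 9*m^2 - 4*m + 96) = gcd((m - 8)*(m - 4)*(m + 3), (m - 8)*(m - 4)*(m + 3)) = m^3 - 9*m^2 - 4*m + 96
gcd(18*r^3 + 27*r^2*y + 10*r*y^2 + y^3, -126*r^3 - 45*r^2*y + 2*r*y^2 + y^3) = 18*r^2 + 9*r*y + y^2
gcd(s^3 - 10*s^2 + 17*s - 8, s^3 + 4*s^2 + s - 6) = s - 1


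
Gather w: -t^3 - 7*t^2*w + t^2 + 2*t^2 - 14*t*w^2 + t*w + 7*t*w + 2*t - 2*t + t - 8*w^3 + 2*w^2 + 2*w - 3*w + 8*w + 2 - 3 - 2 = -t^3 + 3*t^2 + t - 8*w^3 + w^2*(2 - 14*t) + w*(-7*t^2 + 8*t + 7) - 3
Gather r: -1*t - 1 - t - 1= -2*t - 2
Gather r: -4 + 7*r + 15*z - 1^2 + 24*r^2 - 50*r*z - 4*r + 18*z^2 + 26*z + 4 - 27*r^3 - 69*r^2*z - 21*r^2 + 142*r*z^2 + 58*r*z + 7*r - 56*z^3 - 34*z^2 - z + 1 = -27*r^3 + r^2*(3 - 69*z) + r*(142*z^2 + 8*z + 10) - 56*z^3 - 16*z^2 + 40*z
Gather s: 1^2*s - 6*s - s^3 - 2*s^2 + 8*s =-s^3 - 2*s^2 + 3*s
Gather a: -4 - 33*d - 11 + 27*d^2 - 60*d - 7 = 27*d^2 - 93*d - 22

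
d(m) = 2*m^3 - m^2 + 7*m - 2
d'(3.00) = 55.00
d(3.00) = 64.00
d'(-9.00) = 511.00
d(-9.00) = -1604.00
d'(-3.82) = 102.19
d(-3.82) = -154.82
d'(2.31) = 34.40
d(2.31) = 33.49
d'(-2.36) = 45.14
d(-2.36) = -50.38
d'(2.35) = 35.44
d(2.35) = 34.88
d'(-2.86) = 61.80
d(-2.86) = -76.99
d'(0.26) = 6.89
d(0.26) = -0.21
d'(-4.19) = 120.72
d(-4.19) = -196.01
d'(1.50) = 17.50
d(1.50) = 13.00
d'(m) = 6*m^2 - 2*m + 7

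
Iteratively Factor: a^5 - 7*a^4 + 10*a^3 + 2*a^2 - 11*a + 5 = (a - 1)*(a^4 - 6*a^3 + 4*a^2 + 6*a - 5) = (a - 1)*(a + 1)*(a^3 - 7*a^2 + 11*a - 5) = (a - 1)^2*(a + 1)*(a^2 - 6*a + 5) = (a - 1)^3*(a + 1)*(a - 5)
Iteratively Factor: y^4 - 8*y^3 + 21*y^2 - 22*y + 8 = (y - 1)*(y^3 - 7*y^2 + 14*y - 8) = (y - 1)^2*(y^2 - 6*y + 8) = (y - 4)*(y - 1)^2*(y - 2)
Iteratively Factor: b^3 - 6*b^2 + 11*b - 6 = (b - 2)*(b^2 - 4*b + 3) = (b - 2)*(b - 1)*(b - 3)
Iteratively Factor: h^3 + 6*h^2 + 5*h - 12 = (h + 4)*(h^2 + 2*h - 3) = (h - 1)*(h + 4)*(h + 3)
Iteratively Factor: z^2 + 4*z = (z + 4)*(z)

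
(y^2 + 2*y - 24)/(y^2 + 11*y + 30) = (y - 4)/(y + 5)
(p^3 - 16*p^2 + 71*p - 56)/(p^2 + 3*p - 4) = (p^2 - 15*p + 56)/(p + 4)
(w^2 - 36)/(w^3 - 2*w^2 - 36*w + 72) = 1/(w - 2)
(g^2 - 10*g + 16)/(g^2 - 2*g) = (g - 8)/g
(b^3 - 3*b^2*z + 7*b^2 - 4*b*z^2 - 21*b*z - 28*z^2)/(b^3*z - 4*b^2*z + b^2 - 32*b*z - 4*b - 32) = (-b^3 + 3*b^2*z - 7*b^2 + 4*b*z^2 + 21*b*z + 28*z^2)/(-b^3*z + 4*b^2*z - b^2 + 32*b*z + 4*b + 32)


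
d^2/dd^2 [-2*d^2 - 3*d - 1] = -4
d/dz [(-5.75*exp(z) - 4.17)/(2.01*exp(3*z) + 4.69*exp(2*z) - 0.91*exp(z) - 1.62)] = (23.115*exp(3*z) + 52.1126*exp(2*z) + 39.1146*exp(z) + 5.5203)*exp(z)/(4.0401*exp(6*z) + 18.8538*exp(5*z) + 18.3379*exp(4*z) - 15.0482*exp(3*z) - 14.3675*exp(2*z) + 2.9484*exp(z) + 2.6244)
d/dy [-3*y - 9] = -3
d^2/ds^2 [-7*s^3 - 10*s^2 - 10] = -42*s - 20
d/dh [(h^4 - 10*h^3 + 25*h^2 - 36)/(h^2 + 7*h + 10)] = (2*h^5 + 11*h^4 - 100*h^3 - 125*h^2 + 572*h + 252)/(h^4 + 14*h^3 + 69*h^2 + 140*h + 100)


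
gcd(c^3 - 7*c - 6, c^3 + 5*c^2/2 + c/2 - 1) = c^2 + 3*c + 2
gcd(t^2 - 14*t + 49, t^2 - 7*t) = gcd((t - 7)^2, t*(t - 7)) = t - 7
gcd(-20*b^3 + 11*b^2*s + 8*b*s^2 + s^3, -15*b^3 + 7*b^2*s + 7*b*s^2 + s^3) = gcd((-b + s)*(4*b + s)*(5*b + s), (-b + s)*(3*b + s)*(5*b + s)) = -5*b^2 + 4*b*s + s^2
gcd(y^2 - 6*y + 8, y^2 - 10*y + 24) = y - 4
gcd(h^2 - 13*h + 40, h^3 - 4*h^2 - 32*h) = h - 8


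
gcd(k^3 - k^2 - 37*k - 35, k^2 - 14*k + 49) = k - 7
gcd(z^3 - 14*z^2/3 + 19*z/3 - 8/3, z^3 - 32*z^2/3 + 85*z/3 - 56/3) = z^2 - 11*z/3 + 8/3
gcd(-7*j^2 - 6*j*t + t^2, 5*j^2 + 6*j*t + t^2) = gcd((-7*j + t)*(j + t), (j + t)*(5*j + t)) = j + t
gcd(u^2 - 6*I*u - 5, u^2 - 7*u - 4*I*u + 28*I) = 1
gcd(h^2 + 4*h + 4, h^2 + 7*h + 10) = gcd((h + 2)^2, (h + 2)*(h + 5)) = h + 2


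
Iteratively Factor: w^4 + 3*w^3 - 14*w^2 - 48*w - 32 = (w + 2)*(w^3 + w^2 - 16*w - 16) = (w + 1)*(w + 2)*(w^2 - 16) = (w + 1)*(w + 2)*(w + 4)*(w - 4)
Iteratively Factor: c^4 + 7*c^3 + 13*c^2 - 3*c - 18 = (c - 1)*(c^3 + 8*c^2 + 21*c + 18) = (c - 1)*(c + 3)*(c^2 + 5*c + 6) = (c - 1)*(c + 3)^2*(c + 2)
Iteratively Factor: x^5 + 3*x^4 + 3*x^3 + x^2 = (x)*(x^4 + 3*x^3 + 3*x^2 + x) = x*(x + 1)*(x^3 + 2*x^2 + x) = x*(x + 1)^2*(x^2 + x) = x^2*(x + 1)^2*(x + 1)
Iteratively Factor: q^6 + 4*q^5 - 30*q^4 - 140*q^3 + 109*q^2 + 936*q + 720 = (q + 1)*(q^5 + 3*q^4 - 33*q^3 - 107*q^2 + 216*q + 720) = (q + 1)*(q + 3)*(q^4 - 33*q^2 - 8*q + 240) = (q + 1)*(q + 3)*(q + 4)*(q^3 - 4*q^2 - 17*q + 60) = (q + 1)*(q + 3)*(q + 4)^2*(q^2 - 8*q + 15) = (q - 3)*(q + 1)*(q + 3)*(q + 4)^2*(q - 5)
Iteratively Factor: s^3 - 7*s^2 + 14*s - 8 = (s - 4)*(s^2 - 3*s + 2) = (s - 4)*(s - 1)*(s - 2)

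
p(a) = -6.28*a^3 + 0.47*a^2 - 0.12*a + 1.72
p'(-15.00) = -4253.22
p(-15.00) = 21304.27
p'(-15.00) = -4253.22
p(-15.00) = 21304.27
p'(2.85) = -150.47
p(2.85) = -140.18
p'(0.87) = -13.56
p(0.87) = -2.16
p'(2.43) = -109.08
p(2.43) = -85.91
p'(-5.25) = -524.33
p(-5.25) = 924.04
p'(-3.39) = -219.82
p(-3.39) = 252.19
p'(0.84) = -12.62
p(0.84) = -1.77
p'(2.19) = -88.42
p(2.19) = -62.25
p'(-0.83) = -13.88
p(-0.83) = 5.73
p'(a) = -18.84*a^2 + 0.94*a - 0.12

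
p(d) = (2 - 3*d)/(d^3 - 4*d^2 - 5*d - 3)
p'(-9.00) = -0.00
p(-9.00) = -0.03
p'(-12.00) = 0.00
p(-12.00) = -0.02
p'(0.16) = 1.39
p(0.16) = -0.39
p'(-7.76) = -0.01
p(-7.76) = -0.04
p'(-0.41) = 3.15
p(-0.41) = -1.91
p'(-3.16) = -0.12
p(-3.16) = -0.20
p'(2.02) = 0.06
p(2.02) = 0.19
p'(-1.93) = -0.51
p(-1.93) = -0.50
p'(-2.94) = -0.14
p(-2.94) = -0.22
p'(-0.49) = 2.31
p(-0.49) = -2.13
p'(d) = (2 - 3*d)*(-3*d^2 + 8*d + 5)/(d^3 - 4*d^2 - 5*d - 3)^2 - 3/(d^3 - 4*d^2 - 5*d - 3) = (6*d^3 - 18*d^2 + 16*d + 19)/(d^6 - 8*d^5 + 6*d^4 + 34*d^3 + 49*d^2 + 30*d + 9)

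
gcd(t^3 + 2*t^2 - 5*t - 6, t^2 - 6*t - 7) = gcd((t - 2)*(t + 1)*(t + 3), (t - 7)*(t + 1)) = t + 1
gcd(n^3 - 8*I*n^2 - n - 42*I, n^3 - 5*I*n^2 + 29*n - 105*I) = n^2 - 10*I*n - 21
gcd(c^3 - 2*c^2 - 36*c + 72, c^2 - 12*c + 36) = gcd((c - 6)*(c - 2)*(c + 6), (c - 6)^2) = c - 6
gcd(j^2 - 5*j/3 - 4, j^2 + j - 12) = j - 3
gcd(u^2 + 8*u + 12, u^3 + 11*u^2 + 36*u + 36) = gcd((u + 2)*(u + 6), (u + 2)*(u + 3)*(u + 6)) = u^2 + 8*u + 12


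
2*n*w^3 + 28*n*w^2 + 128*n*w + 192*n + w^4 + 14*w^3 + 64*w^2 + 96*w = (2*n + w)*(w + 4)^2*(w + 6)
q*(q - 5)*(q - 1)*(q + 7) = q^4 + q^3 - 37*q^2 + 35*q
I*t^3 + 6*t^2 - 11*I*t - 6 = (t - 3*I)*(t - 2*I)*(I*t + 1)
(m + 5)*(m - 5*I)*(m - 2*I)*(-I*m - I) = -I*m^4 - 7*m^3 - 6*I*m^3 - 42*m^2 + 5*I*m^2 - 35*m + 60*I*m + 50*I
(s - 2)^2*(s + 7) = s^3 + 3*s^2 - 24*s + 28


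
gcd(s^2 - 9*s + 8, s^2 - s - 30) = 1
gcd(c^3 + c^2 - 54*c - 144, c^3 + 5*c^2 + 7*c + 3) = c + 3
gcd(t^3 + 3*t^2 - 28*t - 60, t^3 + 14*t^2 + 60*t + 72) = t^2 + 8*t + 12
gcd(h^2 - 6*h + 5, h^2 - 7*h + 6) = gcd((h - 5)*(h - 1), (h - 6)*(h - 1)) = h - 1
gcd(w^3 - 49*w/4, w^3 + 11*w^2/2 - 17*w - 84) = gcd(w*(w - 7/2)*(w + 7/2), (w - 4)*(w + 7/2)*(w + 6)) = w + 7/2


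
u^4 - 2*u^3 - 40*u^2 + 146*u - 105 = (u - 5)*(u - 3)*(u - 1)*(u + 7)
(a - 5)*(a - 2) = a^2 - 7*a + 10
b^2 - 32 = (b - 4*sqrt(2))*(b + 4*sqrt(2))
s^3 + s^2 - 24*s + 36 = (s - 3)*(s - 2)*(s + 6)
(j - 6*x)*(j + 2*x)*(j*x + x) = j^3*x - 4*j^2*x^2 + j^2*x - 12*j*x^3 - 4*j*x^2 - 12*x^3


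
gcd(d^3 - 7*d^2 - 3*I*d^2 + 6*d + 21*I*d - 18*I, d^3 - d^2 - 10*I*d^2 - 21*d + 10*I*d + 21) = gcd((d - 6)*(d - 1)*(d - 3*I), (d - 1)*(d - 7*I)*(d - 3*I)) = d^2 + d*(-1 - 3*I) + 3*I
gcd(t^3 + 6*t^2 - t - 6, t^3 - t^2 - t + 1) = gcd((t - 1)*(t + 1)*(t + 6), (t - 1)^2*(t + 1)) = t^2 - 1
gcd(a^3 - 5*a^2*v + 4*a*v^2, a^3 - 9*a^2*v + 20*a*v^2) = -a^2 + 4*a*v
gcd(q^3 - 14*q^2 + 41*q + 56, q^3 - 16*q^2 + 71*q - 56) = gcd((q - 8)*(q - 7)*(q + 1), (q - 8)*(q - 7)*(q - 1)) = q^2 - 15*q + 56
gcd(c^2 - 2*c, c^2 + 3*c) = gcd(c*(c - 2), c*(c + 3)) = c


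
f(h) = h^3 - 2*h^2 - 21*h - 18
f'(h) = 3*h^2 - 4*h - 21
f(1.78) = -56.08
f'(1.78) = -18.61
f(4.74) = -55.98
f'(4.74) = 27.44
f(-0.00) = -18.00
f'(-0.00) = -21.00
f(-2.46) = 6.67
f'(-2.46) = 6.99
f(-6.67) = -263.65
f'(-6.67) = 139.15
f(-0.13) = -15.31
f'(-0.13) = -20.43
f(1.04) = -40.88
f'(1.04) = -21.92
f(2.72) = -69.79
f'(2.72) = -9.68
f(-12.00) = -1782.00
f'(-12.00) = 459.00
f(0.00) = -18.00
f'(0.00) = -21.00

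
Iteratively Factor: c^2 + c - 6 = (c - 2)*(c + 3)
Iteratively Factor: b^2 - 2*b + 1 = (b - 1)*(b - 1)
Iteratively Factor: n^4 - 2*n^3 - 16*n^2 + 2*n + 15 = (n - 1)*(n^3 - n^2 - 17*n - 15) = (n - 5)*(n - 1)*(n^2 + 4*n + 3) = (n - 5)*(n - 1)*(n + 3)*(n + 1)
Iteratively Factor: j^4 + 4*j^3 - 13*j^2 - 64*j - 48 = (j + 4)*(j^3 - 13*j - 12) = (j + 3)*(j + 4)*(j^2 - 3*j - 4) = (j + 1)*(j + 3)*(j + 4)*(j - 4)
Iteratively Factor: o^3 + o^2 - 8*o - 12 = (o - 3)*(o^2 + 4*o + 4) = (o - 3)*(o + 2)*(o + 2)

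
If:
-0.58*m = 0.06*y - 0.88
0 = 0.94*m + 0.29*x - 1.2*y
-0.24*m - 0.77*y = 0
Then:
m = 1.57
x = -7.10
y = -0.49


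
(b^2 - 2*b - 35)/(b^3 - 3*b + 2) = (b^2 - 2*b - 35)/(b^3 - 3*b + 2)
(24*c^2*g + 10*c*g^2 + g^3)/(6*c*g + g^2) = 4*c + g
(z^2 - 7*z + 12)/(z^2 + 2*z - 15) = (z - 4)/(z + 5)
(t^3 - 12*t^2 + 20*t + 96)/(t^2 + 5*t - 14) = (t^3 - 12*t^2 + 20*t + 96)/(t^2 + 5*t - 14)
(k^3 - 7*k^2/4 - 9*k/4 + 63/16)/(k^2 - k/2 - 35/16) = (4*k^2 - 9)/(4*k + 5)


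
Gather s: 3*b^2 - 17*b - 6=3*b^2 - 17*b - 6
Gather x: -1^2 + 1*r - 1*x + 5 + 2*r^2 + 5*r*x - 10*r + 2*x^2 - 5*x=2*r^2 - 9*r + 2*x^2 + x*(5*r - 6) + 4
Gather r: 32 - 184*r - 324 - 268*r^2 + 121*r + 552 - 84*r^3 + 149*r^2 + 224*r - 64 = -84*r^3 - 119*r^2 + 161*r + 196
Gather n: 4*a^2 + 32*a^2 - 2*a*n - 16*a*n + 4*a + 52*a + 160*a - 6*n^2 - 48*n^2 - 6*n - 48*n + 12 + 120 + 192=36*a^2 + 216*a - 54*n^2 + n*(-18*a - 54) + 324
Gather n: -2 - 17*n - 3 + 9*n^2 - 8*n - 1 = 9*n^2 - 25*n - 6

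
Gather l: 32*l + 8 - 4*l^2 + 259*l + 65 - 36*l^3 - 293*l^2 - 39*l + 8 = -36*l^3 - 297*l^2 + 252*l + 81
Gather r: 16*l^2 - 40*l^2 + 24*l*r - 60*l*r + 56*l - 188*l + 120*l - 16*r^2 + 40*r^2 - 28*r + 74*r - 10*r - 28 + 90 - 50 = -24*l^2 - 12*l + 24*r^2 + r*(36 - 36*l) + 12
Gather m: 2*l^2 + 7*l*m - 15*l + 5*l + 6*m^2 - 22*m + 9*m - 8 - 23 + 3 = 2*l^2 - 10*l + 6*m^2 + m*(7*l - 13) - 28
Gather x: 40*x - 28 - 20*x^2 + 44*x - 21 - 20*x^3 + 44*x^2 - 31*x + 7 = -20*x^3 + 24*x^2 + 53*x - 42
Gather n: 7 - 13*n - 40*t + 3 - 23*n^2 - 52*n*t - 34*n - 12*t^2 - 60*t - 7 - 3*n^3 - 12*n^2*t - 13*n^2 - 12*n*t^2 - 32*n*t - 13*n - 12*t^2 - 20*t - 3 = -3*n^3 + n^2*(-12*t - 36) + n*(-12*t^2 - 84*t - 60) - 24*t^2 - 120*t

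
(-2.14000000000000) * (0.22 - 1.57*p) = 3.3598*p - 0.4708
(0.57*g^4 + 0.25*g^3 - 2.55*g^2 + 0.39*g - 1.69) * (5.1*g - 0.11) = 2.907*g^5 + 1.2123*g^4 - 13.0325*g^3 + 2.2695*g^2 - 8.6619*g + 0.1859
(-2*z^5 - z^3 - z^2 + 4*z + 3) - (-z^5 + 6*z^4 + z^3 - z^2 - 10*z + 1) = -z^5 - 6*z^4 - 2*z^3 + 14*z + 2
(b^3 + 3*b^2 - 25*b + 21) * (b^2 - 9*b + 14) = b^5 - 6*b^4 - 38*b^3 + 288*b^2 - 539*b + 294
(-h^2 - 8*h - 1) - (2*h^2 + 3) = -3*h^2 - 8*h - 4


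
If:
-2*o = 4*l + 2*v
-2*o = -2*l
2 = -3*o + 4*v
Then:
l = -2/15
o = -2/15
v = 2/5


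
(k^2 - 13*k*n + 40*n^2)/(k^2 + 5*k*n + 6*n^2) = (k^2 - 13*k*n + 40*n^2)/(k^2 + 5*k*n + 6*n^2)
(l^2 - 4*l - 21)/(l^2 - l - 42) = (l + 3)/(l + 6)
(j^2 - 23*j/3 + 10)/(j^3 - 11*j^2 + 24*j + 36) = (j - 5/3)/(j^2 - 5*j - 6)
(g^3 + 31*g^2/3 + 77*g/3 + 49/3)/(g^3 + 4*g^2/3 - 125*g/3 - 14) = (3*g^2 + 10*g + 7)/(3*g^2 - 17*g - 6)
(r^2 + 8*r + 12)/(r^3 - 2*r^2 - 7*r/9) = 9*(r^2 + 8*r + 12)/(r*(9*r^2 - 18*r - 7))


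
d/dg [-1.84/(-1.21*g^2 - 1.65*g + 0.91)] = (-4.4528*g - 3.036)/(1.21*g^2 + 1.65*g - 0.91)^2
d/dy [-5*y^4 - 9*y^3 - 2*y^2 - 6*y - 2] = -20*y^3 - 27*y^2 - 4*y - 6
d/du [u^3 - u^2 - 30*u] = 3*u^2 - 2*u - 30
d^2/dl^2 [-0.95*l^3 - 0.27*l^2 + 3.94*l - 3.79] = -5.7*l - 0.54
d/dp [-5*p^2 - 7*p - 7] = -10*p - 7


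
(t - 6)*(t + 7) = t^2 + t - 42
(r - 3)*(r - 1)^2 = r^3 - 5*r^2 + 7*r - 3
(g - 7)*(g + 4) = g^2 - 3*g - 28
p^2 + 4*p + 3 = (p + 1)*(p + 3)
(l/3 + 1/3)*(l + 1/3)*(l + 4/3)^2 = l^4/3 + 4*l^3/3 + 17*l^2/9 + 88*l/81 + 16/81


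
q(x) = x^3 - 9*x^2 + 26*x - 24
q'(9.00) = 107.00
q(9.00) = 210.00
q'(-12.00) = 674.00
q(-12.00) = -3360.00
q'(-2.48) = 89.09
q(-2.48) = -159.09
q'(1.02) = 10.76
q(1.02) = -5.78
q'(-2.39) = 86.16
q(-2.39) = -151.20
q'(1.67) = 4.31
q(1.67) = -1.02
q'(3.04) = -1.00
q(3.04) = -0.04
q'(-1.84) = 69.28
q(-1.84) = -108.54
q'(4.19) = 3.25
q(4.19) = 0.50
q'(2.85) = -0.93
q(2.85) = 0.15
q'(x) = 3*x^2 - 18*x + 26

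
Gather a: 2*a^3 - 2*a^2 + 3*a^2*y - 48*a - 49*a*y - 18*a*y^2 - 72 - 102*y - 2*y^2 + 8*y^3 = 2*a^3 + a^2*(3*y - 2) + a*(-18*y^2 - 49*y - 48) + 8*y^3 - 2*y^2 - 102*y - 72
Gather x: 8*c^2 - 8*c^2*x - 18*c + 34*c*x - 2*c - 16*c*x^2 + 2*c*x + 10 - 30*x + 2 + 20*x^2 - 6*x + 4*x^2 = 8*c^2 - 20*c + x^2*(24 - 16*c) + x*(-8*c^2 + 36*c - 36) + 12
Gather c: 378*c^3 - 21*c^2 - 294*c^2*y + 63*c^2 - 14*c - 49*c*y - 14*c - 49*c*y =378*c^3 + c^2*(42 - 294*y) + c*(-98*y - 28)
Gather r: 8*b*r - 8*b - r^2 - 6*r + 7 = -8*b - r^2 + r*(8*b - 6) + 7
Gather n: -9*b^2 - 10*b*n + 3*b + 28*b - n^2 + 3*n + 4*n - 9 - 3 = -9*b^2 + 31*b - n^2 + n*(7 - 10*b) - 12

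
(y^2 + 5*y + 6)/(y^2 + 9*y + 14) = (y + 3)/(y + 7)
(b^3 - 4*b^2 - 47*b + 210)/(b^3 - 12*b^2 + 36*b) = (b^2 + 2*b - 35)/(b*(b - 6))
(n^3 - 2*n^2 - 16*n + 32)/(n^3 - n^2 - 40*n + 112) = (n^2 + 2*n - 8)/(n^2 + 3*n - 28)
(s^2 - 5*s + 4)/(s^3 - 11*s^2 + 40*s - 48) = (s - 1)/(s^2 - 7*s + 12)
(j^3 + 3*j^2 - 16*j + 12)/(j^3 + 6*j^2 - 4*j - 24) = (j - 1)/(j + 2)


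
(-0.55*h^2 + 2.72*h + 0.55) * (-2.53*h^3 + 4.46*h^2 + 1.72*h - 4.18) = 1.3915*h^5 - 9.3346*h^4 + 9.7937*h^3 + 9.4304*h^2 - 10.4236*h - 2.299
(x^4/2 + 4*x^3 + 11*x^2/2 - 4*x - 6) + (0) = x^4/2 + 4*x^3 + 11*x^2/2 - 4*x - 6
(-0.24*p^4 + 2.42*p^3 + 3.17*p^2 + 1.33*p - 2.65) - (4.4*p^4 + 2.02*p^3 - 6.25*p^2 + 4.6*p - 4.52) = -4.64*p^4 + 0.4*p^3 + 9.42*p^2 - 3.27*p + 1.87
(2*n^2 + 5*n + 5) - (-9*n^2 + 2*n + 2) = 11*n^2 + 3*n + 3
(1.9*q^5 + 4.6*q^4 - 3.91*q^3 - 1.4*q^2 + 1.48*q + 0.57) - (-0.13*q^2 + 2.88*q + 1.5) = 1.9*q^5 + 4.6*q^4 - 3.91*q^3 - 1.27*q^2 - 1.4*q - 0.93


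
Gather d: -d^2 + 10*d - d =-d^2 + 9*d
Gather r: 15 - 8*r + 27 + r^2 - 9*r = r^2 - 17*r + 42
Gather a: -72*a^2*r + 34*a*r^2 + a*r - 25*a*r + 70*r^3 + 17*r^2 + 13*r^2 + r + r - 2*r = -72*a^2*r + a*(34*r^2 - 24*r) + 70*r^3 + 30*r^2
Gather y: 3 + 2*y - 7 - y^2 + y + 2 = -y^2 + 3*y - 2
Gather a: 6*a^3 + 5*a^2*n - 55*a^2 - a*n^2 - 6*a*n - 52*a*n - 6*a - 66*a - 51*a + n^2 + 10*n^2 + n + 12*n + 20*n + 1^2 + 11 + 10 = 6*a^3 + a^2*(5*n - 55) + a*(-n^2 - 58*n - 123) + 11*n^2 + 33*n + 22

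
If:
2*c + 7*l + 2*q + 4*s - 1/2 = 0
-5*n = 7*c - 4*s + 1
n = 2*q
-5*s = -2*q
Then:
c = -3*s - 1/7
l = 11/98 - 3*s/7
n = 5*s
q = 5*s/2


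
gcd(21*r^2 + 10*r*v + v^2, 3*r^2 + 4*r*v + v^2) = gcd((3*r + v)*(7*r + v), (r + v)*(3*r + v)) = 3*r + v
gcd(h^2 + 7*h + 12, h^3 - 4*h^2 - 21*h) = h + 3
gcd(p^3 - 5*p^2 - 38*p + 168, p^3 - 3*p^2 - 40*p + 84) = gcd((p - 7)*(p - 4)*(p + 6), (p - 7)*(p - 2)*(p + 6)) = p^2 - p - 42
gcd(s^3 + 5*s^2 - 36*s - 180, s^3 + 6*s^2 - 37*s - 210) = s^2 - s - 30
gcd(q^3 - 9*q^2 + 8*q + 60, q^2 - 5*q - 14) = q + 2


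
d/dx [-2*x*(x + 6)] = -4*x - 12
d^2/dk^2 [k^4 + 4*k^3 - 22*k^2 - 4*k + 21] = 12*k^2 + 24*k - 44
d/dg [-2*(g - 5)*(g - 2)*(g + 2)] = -6*g^2 + 20*g + 8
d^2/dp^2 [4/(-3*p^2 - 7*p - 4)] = 8*(9*p^2 + 21*p - (6*p + 7)^2 + 12)/(3*p^2 + 7*p + 4)^3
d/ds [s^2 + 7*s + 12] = 2*s + 7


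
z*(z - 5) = z^2 - 5*z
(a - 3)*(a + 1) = a^2 - 2*a - 3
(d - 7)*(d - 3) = d^2 - 10*d + 21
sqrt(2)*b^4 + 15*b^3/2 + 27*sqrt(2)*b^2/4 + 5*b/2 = b*(b + sqrt(2))*(b + 5*sqrt(2)/2)*(sqrt(2)*b + 1/2)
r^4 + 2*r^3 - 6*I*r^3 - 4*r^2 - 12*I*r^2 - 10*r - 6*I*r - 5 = (r + 1)^2*(r - 5*I)*(r - I)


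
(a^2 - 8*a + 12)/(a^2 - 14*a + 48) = (a - 2)/(a - 8)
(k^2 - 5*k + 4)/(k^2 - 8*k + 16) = (k - 1)/(k - 4)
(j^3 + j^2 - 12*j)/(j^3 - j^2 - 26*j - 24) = j*(j - 3)/(j^2 - 5*j - 6)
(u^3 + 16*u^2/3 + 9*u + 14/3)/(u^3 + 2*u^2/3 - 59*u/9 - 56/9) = 3*(u + 2)/(3*u - 8)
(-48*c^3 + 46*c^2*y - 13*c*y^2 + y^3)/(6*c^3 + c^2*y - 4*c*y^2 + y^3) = (-8*c + y)/(c + y)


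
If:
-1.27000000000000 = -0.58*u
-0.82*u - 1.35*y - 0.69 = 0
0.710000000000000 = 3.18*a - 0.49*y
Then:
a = -0.06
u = 2.19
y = -1.84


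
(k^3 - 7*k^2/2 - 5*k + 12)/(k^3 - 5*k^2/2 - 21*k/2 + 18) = (k + 2)/(k + 3)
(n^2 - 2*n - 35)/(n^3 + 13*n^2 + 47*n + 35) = (n - 7)/(n^2 + 8*n + 7)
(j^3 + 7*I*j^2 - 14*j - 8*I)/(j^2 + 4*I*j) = j + 3*I - 2/j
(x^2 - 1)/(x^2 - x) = (x + 1)/x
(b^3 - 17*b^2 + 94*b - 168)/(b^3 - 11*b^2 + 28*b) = (b - 6)/b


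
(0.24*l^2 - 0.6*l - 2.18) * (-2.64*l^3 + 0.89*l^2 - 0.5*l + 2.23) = -0.6336*l^5 + 1.7976*l^4 + 5.1012*l^3 - 1.105*l^2 - 0.248*l - 4.8614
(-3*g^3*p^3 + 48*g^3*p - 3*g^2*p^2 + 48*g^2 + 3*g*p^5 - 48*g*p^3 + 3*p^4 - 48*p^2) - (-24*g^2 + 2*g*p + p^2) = -3*g^3*p^3 + 48*g^3*p - 3*g^2*p^2 + 72*g^2 + 3*g*p^5 - 48*g*p^3 - 2*g*p + 3*p^4 - 49*p^2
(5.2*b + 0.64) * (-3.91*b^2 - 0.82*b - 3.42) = -20.332*b^3 - 6.7664*b^2 - 18.3088*b - 2.1888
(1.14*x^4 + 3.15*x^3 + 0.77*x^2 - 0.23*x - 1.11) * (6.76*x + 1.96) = 7.7064*x^5 + 23.5284*x^4 + 11.3792*x^3 - 0.0455999999999999*x^2 - 7.9544*x - 2.1756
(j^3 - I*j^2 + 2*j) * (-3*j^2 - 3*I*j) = -3*j^5 - 9*j^3 - 6*I*j^2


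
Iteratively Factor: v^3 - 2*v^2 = (v - 2)*(v^2) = v*(v - 2)*(v)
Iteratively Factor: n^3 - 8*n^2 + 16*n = (n)*(n^2 - 8*n + 16) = n*(n - 4)*(n - 4)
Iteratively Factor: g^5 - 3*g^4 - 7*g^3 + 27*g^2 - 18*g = (g - 1)*(g^4 - 2*g^3 - 9*g^2 + 18*g) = g*(g - 1)*(g^3 - 2*g^2 - 9*g + 18) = g*(g - 2)*(g - 1)*(g^2 - 9) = g*(g - 3)*(g - 2)*(g - 1)*(g + 3)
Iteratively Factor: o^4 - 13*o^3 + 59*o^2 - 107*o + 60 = (o - 4)*(o^3 - 9*o^2 + 23*o - 15) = (o - 4)*(o - 1)*(o^2 - 8*o + 15) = (o - 5)*(o - 4)*(o - 1)*(o - 3)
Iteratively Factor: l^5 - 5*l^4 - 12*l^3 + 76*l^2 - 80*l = (l - 5)*(l^4 - 12*l^2 + 16*l) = l*(l - 5)*(l^3 - 12*l + 16) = l*(l - 5)*(l - 2)*(l^2 + 2*l - 8) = l*(l - 5)*(l - 2)^2*(l + 4)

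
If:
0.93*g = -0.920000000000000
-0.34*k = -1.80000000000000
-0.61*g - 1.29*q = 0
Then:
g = -0.99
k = 5.29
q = 0.47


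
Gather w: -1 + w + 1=w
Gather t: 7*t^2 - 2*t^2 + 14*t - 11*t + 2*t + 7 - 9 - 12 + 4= 5*t^2 + 5*t - 10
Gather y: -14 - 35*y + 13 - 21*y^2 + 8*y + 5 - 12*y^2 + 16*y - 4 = -33*y^2 - 11*y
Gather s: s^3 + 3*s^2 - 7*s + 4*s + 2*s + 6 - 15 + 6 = s^3 + 3*s^2 - s - 3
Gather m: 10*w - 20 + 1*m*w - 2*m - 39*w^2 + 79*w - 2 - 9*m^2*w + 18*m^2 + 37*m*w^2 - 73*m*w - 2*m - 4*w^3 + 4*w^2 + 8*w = m^2*(18 - 9*w) + m*(37*w^2 - 72*w - 4) - 4*w^3 - 35*w^2 + 97*w - 22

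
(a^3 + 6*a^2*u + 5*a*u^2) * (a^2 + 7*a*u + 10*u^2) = a^5 + 13*a^4*u + 57*a^3*u^2 + 95*a^2*u^3 + 50*a*u^4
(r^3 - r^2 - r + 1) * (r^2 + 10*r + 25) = r^5 + 9*r^4 + 14*r^3 - 34*r^2 - 15*r + 25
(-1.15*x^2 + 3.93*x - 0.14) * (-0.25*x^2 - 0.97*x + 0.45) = 0.2875*x^4 + 0.133*x^3 - 4.2946*x^2 + 1.9043*x - 0.063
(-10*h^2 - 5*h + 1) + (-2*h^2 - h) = -12*h^2 - 6*h + 1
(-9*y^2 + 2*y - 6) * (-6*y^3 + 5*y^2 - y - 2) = 54*y^5 - 57*y^4 + 55*y^3 - 14*y^2 + 2*y + 12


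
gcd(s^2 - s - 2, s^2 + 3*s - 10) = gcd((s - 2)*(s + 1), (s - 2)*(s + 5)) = s - 2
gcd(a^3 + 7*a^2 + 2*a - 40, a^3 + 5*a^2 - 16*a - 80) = a^2 + 9*a + 20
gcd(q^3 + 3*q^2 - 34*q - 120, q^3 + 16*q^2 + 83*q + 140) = q^2 + 9*q + 20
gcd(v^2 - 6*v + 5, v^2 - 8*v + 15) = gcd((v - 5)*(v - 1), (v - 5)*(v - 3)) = v - 5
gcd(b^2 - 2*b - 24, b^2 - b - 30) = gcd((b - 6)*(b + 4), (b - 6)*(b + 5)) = b - 6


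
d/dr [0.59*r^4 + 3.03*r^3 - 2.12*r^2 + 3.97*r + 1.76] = 2.36*r^3 + 9.09*r^2 - 4.24*r + 3.97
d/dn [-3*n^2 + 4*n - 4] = 4 - 6*n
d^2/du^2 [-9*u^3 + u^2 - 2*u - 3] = 2 - 54*u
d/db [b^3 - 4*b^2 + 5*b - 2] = 3*b^2 - 8*b + 5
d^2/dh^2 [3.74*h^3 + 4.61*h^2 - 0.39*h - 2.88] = 22.44*h + 9.22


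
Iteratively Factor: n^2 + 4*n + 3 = (n + 3)*(n + 1)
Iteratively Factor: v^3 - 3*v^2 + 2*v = (v - 2)*(v^2 - v) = v*(v - 2)*(v - 1)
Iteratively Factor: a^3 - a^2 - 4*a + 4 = (a - 2)*(a^2 + a - 2) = (a - 2)*(a - 1)*(a + 2)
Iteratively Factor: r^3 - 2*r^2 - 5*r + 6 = (r - 3)*(r^2 + r - 2) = (r - 3)*(r - 1)*(r + 2)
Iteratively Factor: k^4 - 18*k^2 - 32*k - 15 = (k + 1)*(k^3 - k^2 - 17*k - 15) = (k + 1)^2*(k^2 - 2*k - 15) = (k - 5)*(k + 1)^2*(k + 3)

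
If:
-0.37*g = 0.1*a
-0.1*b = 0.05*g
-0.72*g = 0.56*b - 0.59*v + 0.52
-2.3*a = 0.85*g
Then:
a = 0.00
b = 0.00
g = 0.00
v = 0.88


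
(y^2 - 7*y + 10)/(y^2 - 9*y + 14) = (y - 5)/(y - 7)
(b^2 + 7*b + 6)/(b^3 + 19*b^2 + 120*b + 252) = (b + 1)/(b^2 + 13*b + 42)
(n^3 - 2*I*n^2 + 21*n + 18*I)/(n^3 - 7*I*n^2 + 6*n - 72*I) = (n + I)/(n - 4*I)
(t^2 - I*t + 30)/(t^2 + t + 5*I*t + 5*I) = (t - 6*I)/(t + 1)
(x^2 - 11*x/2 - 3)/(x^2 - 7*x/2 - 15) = (2*x + 1)/(2*x + 5)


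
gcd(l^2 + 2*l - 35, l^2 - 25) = l - 5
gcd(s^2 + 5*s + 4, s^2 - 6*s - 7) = s + 1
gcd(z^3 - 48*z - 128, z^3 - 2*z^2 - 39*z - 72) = z - 8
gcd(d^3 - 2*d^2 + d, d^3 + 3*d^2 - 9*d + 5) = d^2 - 2*d + 1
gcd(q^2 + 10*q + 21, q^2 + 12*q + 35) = q + 7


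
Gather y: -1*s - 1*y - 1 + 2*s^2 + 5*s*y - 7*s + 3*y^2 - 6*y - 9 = 2*s^2 - 8*s + 3*y^2 + y*(5*s - 7) - 10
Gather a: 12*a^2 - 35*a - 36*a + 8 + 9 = 12*a^2 - 71*a + 17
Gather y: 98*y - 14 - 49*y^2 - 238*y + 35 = -49*y^2 - 140*y + 21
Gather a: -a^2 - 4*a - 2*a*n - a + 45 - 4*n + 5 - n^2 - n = -a^2 + a*(-2*n - 5) - n^2 - 5*n + 50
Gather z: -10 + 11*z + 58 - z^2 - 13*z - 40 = -z^2 - 2*z + 8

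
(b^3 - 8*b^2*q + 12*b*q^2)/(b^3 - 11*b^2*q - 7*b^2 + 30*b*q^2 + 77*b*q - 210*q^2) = b*(-b + 2*q)/(-b^2 + 5*b*q + 7*b - 35*q)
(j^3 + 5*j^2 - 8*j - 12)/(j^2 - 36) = (j^2 - j - 2)/(j - 6)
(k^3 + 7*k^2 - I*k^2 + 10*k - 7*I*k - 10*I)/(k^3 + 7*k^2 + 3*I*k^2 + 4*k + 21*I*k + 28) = (k^2 + 7*k + 10)/(k^2 + k*(7 + 4*I) + 28*I)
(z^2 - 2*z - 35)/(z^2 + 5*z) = (z - 7)/z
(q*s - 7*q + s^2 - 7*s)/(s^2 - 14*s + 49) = (q + s)/(s - 7)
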